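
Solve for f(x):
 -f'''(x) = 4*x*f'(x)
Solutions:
 f(x) = C1 + Integral(C2*airyai(-2^(2/3)*x) + C3*airybi(-2^(2/3)*x), x)


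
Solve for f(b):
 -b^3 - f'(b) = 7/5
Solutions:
 f(b) = C1 - b^4/4 - 7*b/5


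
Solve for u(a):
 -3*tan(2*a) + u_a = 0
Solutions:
 u(a) = C1 - 3*log(cos(2*a))/2


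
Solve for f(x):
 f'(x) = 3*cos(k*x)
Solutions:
 f(x) = C1 + 3*sin(k*x)/k


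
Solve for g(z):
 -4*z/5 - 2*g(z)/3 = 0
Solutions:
 g(z) = -6*z/5


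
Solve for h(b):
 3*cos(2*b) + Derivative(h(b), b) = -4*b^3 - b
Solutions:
 h(b) = C1 - b^4 - b^2/2 - 3*sin(2*b)/2


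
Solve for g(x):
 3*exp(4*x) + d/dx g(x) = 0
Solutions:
 g(x) = C1 - 3*exp(4*x)/4


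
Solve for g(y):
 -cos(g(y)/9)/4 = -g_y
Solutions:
 -y/4 - 9*log(sin(g(y)/9) - 1)/2 + 9*log(sin(g(y)/9) + 1)/2 = C1


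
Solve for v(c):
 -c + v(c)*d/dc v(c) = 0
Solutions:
 v(c) = -sqrt(C1 + c^2)
 v(c) = sqrt(C1 + c^2)


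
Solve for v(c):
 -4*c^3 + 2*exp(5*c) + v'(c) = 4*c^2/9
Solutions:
 v(c) = C1 + c^4 + 4*c^3/27 - 2*exp(5*c)/5


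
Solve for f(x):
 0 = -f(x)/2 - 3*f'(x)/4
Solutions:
 f(x) = C1*exp(-2*x/3)


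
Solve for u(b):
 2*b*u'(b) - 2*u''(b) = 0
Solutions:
 u(b) = C1 + C2*erfi(sqrt(2)*b/2)


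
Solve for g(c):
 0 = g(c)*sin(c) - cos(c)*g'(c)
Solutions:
 g(c) = C1/cos(c)


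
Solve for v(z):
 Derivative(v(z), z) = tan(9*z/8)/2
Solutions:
 v(z) = C1 - 4*log(cos(9*z/8))/9


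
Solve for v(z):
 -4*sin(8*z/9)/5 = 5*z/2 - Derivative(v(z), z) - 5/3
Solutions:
 v(z) = C1 + 5*z^2/4 - 5*z/3 - 9*cos(8*z/9)/10


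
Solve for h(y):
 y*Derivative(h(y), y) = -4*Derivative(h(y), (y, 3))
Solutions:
 h(y) = C1 + Integral(C2*airyai(-2^(1/3)*y/2) + C3*airybi(-2^(1/3)*y/2), y)


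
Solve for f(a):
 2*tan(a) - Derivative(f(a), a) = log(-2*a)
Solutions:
 f(a) = C1 - a*log(-a) - a*log(2) + a - 2*log(cos(a))


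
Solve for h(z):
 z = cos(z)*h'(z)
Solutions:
 h(z) = C1 + Integral(z/cos(z), z)


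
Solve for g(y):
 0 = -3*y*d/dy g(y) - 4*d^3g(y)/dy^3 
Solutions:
 g(y) = C1 + Integral(C2*airyai(-6^(1/3)*y/2) + C3*airybi(-6^(1/3)*y/2), y)


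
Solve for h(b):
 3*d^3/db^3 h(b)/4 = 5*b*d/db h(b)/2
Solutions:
 h(b) = C1 + Integral(C2*airyai(10^(1/3)*3^(2/3)*b/3) + C3*airybi(10^(1/3)*3^(2/3)*b/3), b)


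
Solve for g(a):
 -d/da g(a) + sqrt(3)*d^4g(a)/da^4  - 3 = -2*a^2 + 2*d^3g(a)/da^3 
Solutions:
 g(a) = C1 + C2*exp(a*(-12^(1/3)*(9*sqrt(339) + 97*sqrt(3))^(1/3) - 8*18^(1/3)/(9*sqrt(339) + 97*sqrt(3))^(1/3) + 8*sqrt(3))/36)*sin(2^(1/3)*3^(1/6)*a*(-2^(1/3)*3^(2/3)*(9*sqrt(339) + 97*sqrt(3))^(1/3) + 24/(9*sqrt(339) + 97*sqrt(3))^(1/3))/36) + C3*exp(a*(-12^(1/3)*(9*sqrt(339) + 97*sqrt(3))^(1/3) - 8*18^(1/3)/(9*sqrt(339) + 97*sqrt(3))^(1/3) + 8*sqrt(3))/36)*cos(2^(1/3)*3^(1/6)*a*(-2^(1/3)*3^(2/3)*(9*sqrt(339) + 97*sqrt(3))^(1/3) + 24/(9*sqrt(339) + 97*sqrt(3))^(1/3))/36) + C4*exp(a*(8*18^(1/3)/(9*sqrt(339) + 97*sqrt(3))^(1/3) + 4*sqrt(3) + 12^(1/3)*(9*sqrt(339) + 97*sqrt(3))^(1/3))/18) + 2*a^3/3 - 11*a


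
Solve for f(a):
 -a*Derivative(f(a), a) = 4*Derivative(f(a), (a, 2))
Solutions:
 f(a) = C1 + C2*erf(sqrt(2)*a/4)


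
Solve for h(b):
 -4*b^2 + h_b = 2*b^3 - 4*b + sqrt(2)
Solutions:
 h(b) = C1 + b^4/2 + 4*b^3/3 - 2*b^2 + sqrt(2)*b


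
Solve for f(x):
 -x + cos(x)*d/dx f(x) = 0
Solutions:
 f(x) = C1 + Integral(x/cos(x), x)


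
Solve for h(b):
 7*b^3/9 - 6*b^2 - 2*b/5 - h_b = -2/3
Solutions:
 h(b) = C1 + 7*b^4/36 - 2*b^3 - b^2/5 + 2*b/3


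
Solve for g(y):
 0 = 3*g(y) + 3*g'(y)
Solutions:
 g(y) = C1*exp(-y)


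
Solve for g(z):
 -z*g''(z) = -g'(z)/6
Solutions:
 g(z) = C1 + C2*z^(7/6)


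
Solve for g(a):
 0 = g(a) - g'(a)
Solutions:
 g(a) = C1*exp(a)


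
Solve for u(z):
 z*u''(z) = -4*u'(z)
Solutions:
 u(z) = C1 + C2/z^3


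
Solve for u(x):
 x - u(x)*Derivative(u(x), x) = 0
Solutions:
 u(x) = -sqrt(C1 + x^2)
 u(x) = sqrt(C1 + x^2)


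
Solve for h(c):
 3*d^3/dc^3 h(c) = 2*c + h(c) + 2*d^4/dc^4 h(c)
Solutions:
 h(c) = C1*exp(c*(-(3*sqrt(417) + 64)^(1/3) - 7/(3*sqrt(417) + 64)^(1/3) + 2)/12)*sin(sqrt(3)*c*(-(3*sqrt(417) + 64)^(1/3) + 7/(3*sqrt(417) + 64)^(1/3))/12) + C2*exp(c*(-(3*sqrt(417) + 64)^(1/3) - 7/(3*sqrt(417) + 64)^(1/3) + 2)/12)*cos(sqrt(3)*c*(-(3*sqrt(417) + 64)^(1/3) + 7/(3*sqrt(417) + 64)^(1/3))/12) + C3*exp(c) + C4*exp(c*(1 + 7/(3*sqrt(417) + 64)^(1/3) + (3*sqrt(417) + 64)^(1/3))/6) - 2*c


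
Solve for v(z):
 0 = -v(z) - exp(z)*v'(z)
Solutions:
 v(z) = C1*exp(exp(-z))


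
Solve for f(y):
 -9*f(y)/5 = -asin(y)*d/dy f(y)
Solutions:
 f(y) = C1*exp(9*Integral(1/asin(y), y)/5)


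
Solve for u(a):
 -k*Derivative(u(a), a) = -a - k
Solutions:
 u(a) = C1 + a^2/(2*k) + a


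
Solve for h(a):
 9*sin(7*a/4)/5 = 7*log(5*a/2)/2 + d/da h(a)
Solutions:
 h(a) = C1 - 7*a*log(a)/2 - 4*a*log(5) + a*log(10)/2 + 3*a*log(2) + 7*a/2 - 36*cos(7*a/4)/35


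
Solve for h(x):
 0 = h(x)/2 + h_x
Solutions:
 h(x) = C1*exp(-x/2)


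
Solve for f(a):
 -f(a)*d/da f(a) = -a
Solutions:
 f(a) = -sqrt(C1 + a^2)
 f(a) = sqrt(C1 + a^2)


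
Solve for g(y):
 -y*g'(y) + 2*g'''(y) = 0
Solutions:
 g(y) = C1 + Integral(C2*airyai(2^(2/3)*y/2) + C3*airybi(2^(2/3)*y/2), y)


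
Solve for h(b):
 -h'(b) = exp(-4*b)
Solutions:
 h(b) = C1 + exp(-4*b)/4


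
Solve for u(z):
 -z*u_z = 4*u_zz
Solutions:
 u(z) = C1 + C2*erf(sqrt(2)*z/4)


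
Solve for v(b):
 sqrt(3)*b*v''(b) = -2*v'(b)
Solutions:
 v(b) = C1 + C2*b^(1 - 2*sqrt(3)/3)


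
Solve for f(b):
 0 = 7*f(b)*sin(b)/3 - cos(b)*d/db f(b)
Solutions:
 f(b) = C1/cos(b)^(7/3)


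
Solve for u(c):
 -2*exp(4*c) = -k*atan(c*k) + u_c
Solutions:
 u(c) = C1 + k*Piecewise((c*atan(c*k) - log(c^2*k^2 + 1)/(2*k), Ne(k, 0)), (0, True)) - exp(4*c)/2


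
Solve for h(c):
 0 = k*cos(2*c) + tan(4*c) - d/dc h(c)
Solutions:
 h(c) = C1 + k*sin(2*c)/2 - log(cos(4*c))/4


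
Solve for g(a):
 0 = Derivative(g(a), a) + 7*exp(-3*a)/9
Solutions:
 g(a) = C1 + 7*exp(-3*a)/27


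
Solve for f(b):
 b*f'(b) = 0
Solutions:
 f(b) = C1


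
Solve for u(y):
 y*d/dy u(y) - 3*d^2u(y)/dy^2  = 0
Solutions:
 u(y) = C1 + C2*erfi(sqrt(6)*y/6)


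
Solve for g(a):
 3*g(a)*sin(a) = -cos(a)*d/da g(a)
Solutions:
 g(a) = C1*cos(a)^3


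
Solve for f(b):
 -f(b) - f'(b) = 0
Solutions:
 f(b) = C1*exp(-b)


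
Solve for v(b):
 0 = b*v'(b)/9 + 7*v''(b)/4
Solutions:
 v(b) = C1 + C2*erf(sqrt(14)*b/21)


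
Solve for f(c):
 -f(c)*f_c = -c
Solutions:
 f(c) = -sqrt(C1 + c^2)
 f(c) = sqrt(C1 + c^2)


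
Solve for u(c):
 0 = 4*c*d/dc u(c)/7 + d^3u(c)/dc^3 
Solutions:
 u(c) = C1 + Integral(C2*airyai(-14^(2/3)*c/7) + C3*airybi(-14^(2/3)*c/7), c)


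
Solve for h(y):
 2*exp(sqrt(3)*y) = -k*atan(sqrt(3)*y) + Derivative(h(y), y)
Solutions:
 h(y) = C1 + k*(y*atan(sqrt(3)*y) - sqrt(3)*log(3*y^2 + 1)/6) + 2*sqrt(3)*exp(sqrt(3)*y)/3


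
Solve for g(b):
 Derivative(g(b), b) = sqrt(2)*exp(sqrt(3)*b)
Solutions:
 g(b) = C1 + sqrt(6)*exp(sqrt(3)*b)/3


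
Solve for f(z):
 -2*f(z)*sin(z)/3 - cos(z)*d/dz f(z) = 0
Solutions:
 f(z) = C1*cos(z)^(2/3)


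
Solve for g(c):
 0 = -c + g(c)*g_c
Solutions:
 g(c) = -sqrt(C1 + c^2)
 g(c) = sqrt(C1 + c^2)


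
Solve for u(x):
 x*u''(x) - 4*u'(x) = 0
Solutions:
 u(x) = C1 + C2*x^5


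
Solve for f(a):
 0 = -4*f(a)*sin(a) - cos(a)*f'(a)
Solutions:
 f(a) = C1*cos(a)^4


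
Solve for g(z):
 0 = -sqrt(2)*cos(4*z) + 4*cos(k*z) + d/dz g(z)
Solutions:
 g(z) = C1 + sqrt(2)*sin(4*z)/4 - 4*sin(k*z)/k


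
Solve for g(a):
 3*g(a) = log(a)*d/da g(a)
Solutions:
 g(a) = C1*exp(3*li(a))


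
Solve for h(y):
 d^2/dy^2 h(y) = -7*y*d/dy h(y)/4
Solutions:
 h(y) = C1 + C2*erf(sqrt(14)*y/4)


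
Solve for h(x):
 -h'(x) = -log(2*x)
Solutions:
 h(x) = C1 + x*log(x) - x + x*log(2)


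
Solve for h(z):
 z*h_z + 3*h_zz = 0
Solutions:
 h(z) = C1 + C2*erf(sqrt(6)*z/6)


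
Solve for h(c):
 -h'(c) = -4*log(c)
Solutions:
 h(c) = C1 + 4*c*log(c) - 4*c


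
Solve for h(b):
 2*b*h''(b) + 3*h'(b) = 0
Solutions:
 h(b) = C1 + C2/sqrt(b)


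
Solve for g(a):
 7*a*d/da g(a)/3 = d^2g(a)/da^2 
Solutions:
 g(a) = C1 + C2*erfi(sqrt(42)*a/6)


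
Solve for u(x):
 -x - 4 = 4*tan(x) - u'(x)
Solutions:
 u(x) = C1 + x^2/2 + 4*x - 4*log(cos(x))


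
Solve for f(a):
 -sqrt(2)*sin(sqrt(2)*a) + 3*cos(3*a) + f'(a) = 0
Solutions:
 f(a) = C1 - sin(3*a) - cos(sqrt(2)*a)


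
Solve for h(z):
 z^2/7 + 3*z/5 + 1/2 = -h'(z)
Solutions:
 h(z) = C1 - z^3/21 - 3*z^2/10 - z/2


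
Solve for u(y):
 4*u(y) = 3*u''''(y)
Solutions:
 u(y) = C1*exp(-sqrt(2)*3^(3/4)*y/3) + C2*exp(sqrt(2)*3^(3/4)*y/3) + C3*sin(sqrt(2)*3^(3/4)*y/3) + C4*cos(sqrt(2)*3^(3/4)*y/3)


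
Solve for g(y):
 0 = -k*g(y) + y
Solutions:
 g(y) = y/k


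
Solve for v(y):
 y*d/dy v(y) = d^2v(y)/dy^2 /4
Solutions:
 v(y) = C1 + C2*erfi(sqrt(2)*y)


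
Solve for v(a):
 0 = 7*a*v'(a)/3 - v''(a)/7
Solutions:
 v(a) = C1 + C2*erfi(7*sqrt(6)*a/6)


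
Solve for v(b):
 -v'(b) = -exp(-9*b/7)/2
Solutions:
 v(b) = C1 - 7*exp(-9*b/7)/18


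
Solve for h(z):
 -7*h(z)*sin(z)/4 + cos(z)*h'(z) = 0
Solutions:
 h(z) = C1/cos(z)^(7/4)


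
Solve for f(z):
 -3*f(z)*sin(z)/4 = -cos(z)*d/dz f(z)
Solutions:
 f(z) = C1/cos(z)^(3/4)


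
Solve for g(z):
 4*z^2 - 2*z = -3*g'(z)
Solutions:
 g(z) = C1 - 4*z^3/9 + z^2/3


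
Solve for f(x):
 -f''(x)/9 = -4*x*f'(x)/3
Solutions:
 f(x) = C1 + C2*erfi(sqrt(6)*x)


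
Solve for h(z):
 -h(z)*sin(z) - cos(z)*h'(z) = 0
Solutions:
 h(z) = C1*cos(z)


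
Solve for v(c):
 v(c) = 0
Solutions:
 v(c) = 0


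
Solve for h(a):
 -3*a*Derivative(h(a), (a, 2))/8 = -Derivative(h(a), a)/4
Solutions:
 h(a) = C1 + C2*a^(5/3)


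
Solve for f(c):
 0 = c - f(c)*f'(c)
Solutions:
 f(c) = -sqrt(C1 + c^2)
 f(c) = sqrt(C1 + c^2)


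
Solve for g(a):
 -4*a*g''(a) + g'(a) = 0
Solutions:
 g(a) = C1 + C2*a^(5/4)


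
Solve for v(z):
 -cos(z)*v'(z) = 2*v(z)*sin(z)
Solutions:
 v(z) = C1*cos(z)^2


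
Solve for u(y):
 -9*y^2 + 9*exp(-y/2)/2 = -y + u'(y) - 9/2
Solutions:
 u(y) = C1 - 3*y^3 + y^2/2 + 9*y/2 - 9*exp(-y/2)


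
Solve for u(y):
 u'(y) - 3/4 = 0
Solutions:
 u(y) = C1 + 3*y/4


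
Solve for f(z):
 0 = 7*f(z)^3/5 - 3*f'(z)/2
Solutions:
 f(z) = -sqrt(30)*sqrt(-1/(C1 + 14*z))/2
 f(z) = sqrt(30)*sqrt(-1/(C1 + 14*z))/2


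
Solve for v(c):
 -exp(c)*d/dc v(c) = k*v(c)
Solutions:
 v(c) = C1*exp(k*exp(-c))


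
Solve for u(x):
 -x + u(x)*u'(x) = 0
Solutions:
 u(x) = -sqrt(C1 + x^2)
 u(x) = sqrt(C1 + x^2)


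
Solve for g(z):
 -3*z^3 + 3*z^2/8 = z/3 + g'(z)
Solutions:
 g(z) = C1 - 3*z^4/4 + z^3/8 - z^2/6


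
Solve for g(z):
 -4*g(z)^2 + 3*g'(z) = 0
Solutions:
 g(z) = -3/(C1 + 4*z)


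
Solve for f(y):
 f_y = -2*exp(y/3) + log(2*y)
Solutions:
 f(y) = C1 + y*log(y) + y*(-1 + log(2)) - 6*exp(y/3)


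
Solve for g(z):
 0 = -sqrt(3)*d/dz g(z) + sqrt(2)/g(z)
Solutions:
 g(z) = -sqrt(C1 + 6*sqrt(6)*z)/3
 g(z) = sqrt(C1 + 6*sqrt(6)*z)/3


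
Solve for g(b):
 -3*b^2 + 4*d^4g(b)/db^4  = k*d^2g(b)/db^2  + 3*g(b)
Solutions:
 g(b) = C1*exp(-sqrt(2)*b*sqrt(k - sqrt(k^2 + 48))/4) + C2*exp(sqrt(2)*b*sqrt(k - sqrt(k^2 + 48))/4) + C3*exp(-sqrt(2)*b*sqrt(k + sqrt(k^2 + 48))/4) + C4*exp(sqrt(2)*b*sqrt(k + sqrt(k^2 + 48))/4) - b^2 + 2*k/3


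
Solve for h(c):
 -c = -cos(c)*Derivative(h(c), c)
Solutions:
 h(c) = C1 + Integral(c/cos(c), c)


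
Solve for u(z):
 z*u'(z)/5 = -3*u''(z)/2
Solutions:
 u(z) = C1 + C2*erf(sqrt(15)*z/15)


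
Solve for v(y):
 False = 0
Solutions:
 v(y) = C1 + 9*y*asin(8*y/7) + zoo*y + 9*sqrt(49 - 64*y^2)/8


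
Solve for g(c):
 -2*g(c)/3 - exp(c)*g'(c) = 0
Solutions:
 g(c) = C1*exp(2*exp(-c)/3)


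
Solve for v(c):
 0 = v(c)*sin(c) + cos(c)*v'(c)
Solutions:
 v(c) = C1*cos(c)


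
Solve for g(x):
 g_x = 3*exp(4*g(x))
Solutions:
 g(x) = log(-(-1/(C1 + 12*x))^(1/4))
 g(x) = log(-1/(C1 + 12*x))/4
 g(x) = log(-I*(-1/(C1 + 12*x))^(1/4))
 g(x) = log(I*(-1/(C1 + 12*x))^(1/4))


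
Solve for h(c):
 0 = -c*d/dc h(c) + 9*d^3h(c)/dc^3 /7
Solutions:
 h(c) = C1 + Integral(C2*airyai(21^(1/3)*c/3) + C3*airybi(21^(1/3)*c/3), c)


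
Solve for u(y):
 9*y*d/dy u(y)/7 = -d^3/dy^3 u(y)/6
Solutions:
 u(y) = C1 + Integral(C2*airyai(-3*2^(1/3)*7^(2/3)*y/7) + C3*airybi(-3*2^(1/3)*7^(2/3)*y/7), y)


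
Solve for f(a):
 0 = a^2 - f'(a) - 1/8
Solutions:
 f(a) = C1 + a^3/3 - a/8


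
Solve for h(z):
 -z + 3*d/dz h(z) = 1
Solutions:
 h(z) = C1 + z^2/6 + z/3


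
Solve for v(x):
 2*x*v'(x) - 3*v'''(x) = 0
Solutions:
 v(x) = C1 + Integral(C2*airyai(2^(1/3)*3^(2/3)*x/3) + C3*airybi(2^(1/3)*3^(2/3)*x/3), x)


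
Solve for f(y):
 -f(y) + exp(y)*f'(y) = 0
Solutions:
 f(y) = C1*exp(-exp(-y))


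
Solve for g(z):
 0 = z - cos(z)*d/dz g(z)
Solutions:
 g(z) = C1 + Integral(z/cos(z), z)


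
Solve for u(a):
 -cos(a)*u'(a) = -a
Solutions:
 u(a) = C1 + Integral(a/cos(a), a)


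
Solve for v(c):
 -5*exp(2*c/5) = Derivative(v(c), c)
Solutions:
 v(c) = C1 - 25*exp(2*c/5)/2


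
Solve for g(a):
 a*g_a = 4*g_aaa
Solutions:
 g(a) = C1 + Integral(C2*airyai(2^(1/3)*a/2) + C3*airybi(2^(1/3)*a/2), a)


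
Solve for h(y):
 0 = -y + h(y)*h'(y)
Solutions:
 h(y) = -sqrt(C1 + y^2)
 h(y) = sqrt(C1 + y^2)


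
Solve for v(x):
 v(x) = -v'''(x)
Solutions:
 v(x) = C3*exp(-x) + (C1*sin(sqrt(3)*x/2) + C2*cos(sqrt(3)*x/2))*exp(x/2)


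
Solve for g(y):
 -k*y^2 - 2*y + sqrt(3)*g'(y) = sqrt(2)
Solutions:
 g(y) = C1 + sqrt(3)*k*y^3/9 + sqrt(3)*y^2/3 + sqrt(6)*y/3


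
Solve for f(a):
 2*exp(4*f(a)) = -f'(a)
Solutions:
 f(a) = log(-I*(1/(C1 + 8*a))^(1/4))
 f(a) = log(I*(1/(C1 + 8*a))^(1/4))
 f(a) = log(-(1/(C1 + 8*a))^(1/4))
 f(a) = log(1/(C1 + 8*a))/4


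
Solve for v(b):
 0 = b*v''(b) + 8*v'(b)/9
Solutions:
 v(b) = C1 + C2*b^(1/9)


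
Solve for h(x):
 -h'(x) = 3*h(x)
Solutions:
 h(x) = C1*exp(-3*x)


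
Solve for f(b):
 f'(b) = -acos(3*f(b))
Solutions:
 Integral(1/acos(3*_y), (_y, f(b))) = C1 - b


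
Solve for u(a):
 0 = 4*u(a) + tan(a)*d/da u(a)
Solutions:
 u(a) = C1/sin(a)^4


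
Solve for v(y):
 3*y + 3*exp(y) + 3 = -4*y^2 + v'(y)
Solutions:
 v(y) = C1 + 4*y^3/3 + 3*y^2/2 + 3*y + 3*exp(y)


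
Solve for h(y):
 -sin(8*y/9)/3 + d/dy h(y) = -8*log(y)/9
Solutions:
 h(y) = C1 - 8*y*log(y)/9 + 8*y/9 - 3*cos(8*y/9)/8


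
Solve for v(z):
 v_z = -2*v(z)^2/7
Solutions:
 v(z) = 7/(C1 + 2*z)


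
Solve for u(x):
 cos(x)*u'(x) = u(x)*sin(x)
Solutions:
 u(x) = C1/cos(x)


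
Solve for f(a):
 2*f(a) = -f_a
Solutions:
 f(a) = C1*exp(-2*a)


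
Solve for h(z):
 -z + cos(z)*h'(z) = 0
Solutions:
 h(z) = C1 + Integral(z/cos(z), z)


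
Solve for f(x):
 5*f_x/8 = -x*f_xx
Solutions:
 f(x) = C1 + C2*x^(3/8)


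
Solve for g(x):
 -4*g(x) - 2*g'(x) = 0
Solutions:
 g(x) = C1*exp(-2*x)


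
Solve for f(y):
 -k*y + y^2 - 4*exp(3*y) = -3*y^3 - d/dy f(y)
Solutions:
 f(y) = C1 + k*y^2/2 - 3*y^4/4 - y^3/3 + 4*exp(3*y)/3


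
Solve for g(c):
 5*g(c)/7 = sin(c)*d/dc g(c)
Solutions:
 g(c) = C1*(cos(c) - 1)^(5/14)/(cos(c) + 1)^(5/14)


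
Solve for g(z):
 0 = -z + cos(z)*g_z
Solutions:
 g(z) = C1 + Integral(z/cos(z), z)


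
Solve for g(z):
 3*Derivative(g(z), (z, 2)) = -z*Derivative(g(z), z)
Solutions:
 g(z) = C1 + C2*erf(sqrt(6)*z/6)


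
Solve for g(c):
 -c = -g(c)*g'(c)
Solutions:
 g(c) = -sqrt(C1 + c^2)
 g(c) = sqrt(C1 + c^2)


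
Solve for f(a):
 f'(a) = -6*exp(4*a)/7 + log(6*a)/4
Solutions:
 f(a) = C1 + a*log(a)/4 + a*(-1 + log(6))/4 - 3*exp(4*a)/14


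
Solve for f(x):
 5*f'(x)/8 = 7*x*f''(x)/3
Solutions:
 f(x) = C1 + C2*x^(71/56)


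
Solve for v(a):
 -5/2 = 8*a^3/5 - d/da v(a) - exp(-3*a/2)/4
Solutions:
 v(a) = C1 + 2*a^4/5 + 5*a/2 + exp(-3*a/2)/6


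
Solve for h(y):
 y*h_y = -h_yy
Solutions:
 h(y) = C1 + C2*erf(sqrt(2)*y/2)


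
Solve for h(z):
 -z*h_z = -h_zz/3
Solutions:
 h(z) = C1 + C2*erfi(sqrt(6)*z/2)


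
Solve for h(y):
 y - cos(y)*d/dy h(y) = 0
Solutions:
 h(y) = C1 + Integral(y/cos(y), y)


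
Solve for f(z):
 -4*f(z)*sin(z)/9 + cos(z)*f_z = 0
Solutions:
 f(z) = C1/cos(z)^(4/9)


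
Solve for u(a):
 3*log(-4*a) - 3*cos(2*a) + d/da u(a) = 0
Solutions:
 u(a) = C1 - 3*a*log(-a) - 6*a*log(2) + 3*a + 3*sin(2*a)/2


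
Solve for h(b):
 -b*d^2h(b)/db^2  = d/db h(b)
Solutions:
 h(b) = C1 + C2*log(b)


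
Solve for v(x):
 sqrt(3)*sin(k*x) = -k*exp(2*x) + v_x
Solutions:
 v(x) = C1 + k*exp(2*x)/2 - sqrt(3)*cos(k*x)/k


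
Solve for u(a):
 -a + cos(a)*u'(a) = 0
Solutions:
 u(a) = C1 + Integral(a/cos(a), a)


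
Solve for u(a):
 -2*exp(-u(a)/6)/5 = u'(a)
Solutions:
 u(a) = 6*log(C1 - a/15)


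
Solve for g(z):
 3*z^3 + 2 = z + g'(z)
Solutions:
 g(z) = C1 + 3*z^4/4 - z^2/2 + 2*z


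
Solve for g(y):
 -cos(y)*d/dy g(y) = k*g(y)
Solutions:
 g(y) = C1*exp(k*(log(sin(y) - 1) - log(sin(y) + 1))/2)


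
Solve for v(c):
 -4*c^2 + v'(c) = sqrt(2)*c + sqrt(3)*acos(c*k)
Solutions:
 v(c) = C1 + 4*c^3/3 + sqrt(2)*c^2/2 + sqrt(3)*Piecewise((c*acos(c*k) - sqrt(-c^2*k^2 + 1)/k, Ne(k, 0)), (pi*c/2, True))


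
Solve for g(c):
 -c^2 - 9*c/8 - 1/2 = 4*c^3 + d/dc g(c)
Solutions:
 g(c) = C1 - c^4 - c^3/3 - 9*c^2/16 - c/2


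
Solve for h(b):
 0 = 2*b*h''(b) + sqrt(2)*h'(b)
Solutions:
 h(b) = C1 + C2*b^(1 - sqrt(2)/2)


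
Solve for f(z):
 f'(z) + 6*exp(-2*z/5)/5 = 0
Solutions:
 f(z) = C1 + 3*exp(-2*z/5)


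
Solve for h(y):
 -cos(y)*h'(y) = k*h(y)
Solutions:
 h(y) = C1*exp(k*(log(sin(y) - 1) - log(sin(y) + 1))/2)


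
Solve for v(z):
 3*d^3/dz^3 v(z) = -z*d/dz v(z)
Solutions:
 v(z) = C1 + Integral(C2*airyai(-3^(2/3)*z/3) + C3*airybi(-3^(2/3)*z/3), z)


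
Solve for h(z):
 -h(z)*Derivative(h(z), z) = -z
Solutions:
 h(z) = -sqrt(C1 + z^2)
 h(z) = sqrt(C1 + z^2)


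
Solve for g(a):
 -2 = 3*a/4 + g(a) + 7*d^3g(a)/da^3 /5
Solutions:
 g(a) = C3*exp(-5^(1/3)*7^(2/3)*a/7) - 3*a/4 + (C1*sin(sqrt(3)*5^(1/3)*7^(2/3)*a/14) + C2*cos(sqrt(3)*5^(1/3)*7^(2/3)*a/14))*exp(5^(1/3)*7^(2/3)*a/14) - 2


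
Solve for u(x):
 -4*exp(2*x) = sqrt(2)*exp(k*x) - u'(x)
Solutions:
 u(x) = C1 + 2*exp(2*x) + sqrt(2)*exp(k*x)/k


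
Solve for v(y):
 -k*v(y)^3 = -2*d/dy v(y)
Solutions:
 v(y) = -sqrt(-1/(C1 + k*y))
 v(y) = sqrt(-1/(C1 + k*y))


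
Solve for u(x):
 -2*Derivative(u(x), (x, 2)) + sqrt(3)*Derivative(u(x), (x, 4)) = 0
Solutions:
 u(x) = C1 + C2*x + C3*exp(-sqrt(2)*3^(3/4)*x/3) + C4*exp(sqrt(2)*3^(3/4)*x/3)


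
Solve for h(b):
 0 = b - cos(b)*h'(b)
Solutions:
 h(b) = C1 + Integral(b/cos(b), b)


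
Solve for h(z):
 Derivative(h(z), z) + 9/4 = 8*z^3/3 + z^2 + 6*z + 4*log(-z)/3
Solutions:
 h(z) = C1 + 2*z^4/3 + z^3/3 + 3*z^2 + 4*z*log(-z)/3 - 43*z/12


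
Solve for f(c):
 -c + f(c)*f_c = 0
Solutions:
 f(c) = -sqrt(C1 + c^2)
 f(c) = sqrt(C1 + c^2)


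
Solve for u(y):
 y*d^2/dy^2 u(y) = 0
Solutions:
 u(y) = C1 + C2*y


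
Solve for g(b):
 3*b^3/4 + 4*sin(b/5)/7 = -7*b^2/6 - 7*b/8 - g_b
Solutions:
 g(b) = C1 - 3*b^4/16 - 7*b^3/18 - 7*b^2/16 + 20*cos(b/5)/7


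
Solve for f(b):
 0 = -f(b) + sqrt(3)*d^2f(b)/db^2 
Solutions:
 f(b) = C1*exp(-3^(3/4)*b/3) + C2*exp(3^(3/4)*b/3)


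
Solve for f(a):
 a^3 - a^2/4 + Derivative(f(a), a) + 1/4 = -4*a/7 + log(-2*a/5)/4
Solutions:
 f(a) = C1 - a^4/4 + a^3/12 - 2*a^2/7 + a*log(-a)/4 + a*(-2 - log(5) + log(2))/4


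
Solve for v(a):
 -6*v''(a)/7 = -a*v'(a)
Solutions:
 v(a) = C1 + C2*erfi(sqrt(21)*a/6)


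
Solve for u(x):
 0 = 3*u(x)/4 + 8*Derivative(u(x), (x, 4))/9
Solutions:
 u(x) = (C1*sin(2^(1/4)*3^(3/4)*x/4) + C2*cos(2^(1/4)*3^(3/4)*x/4))*exp(-2^(1/4)*3^(3/4)*x/4) + (C3*sin(2^(1/4)*3^(3/4)*x/4) + C4*cos(2^(1/4)*3^(3/4)*x/4))*exp(2^(1/4)*3^(3/4)*x/4)


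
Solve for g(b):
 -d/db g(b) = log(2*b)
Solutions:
 g(b) = C1 - b*log(b) - b*log(2) + b


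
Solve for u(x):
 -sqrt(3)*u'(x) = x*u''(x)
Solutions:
 u(x) = C1 + C2*x^(1 - sqrt(3))


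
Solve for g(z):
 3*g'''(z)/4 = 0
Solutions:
 g(z) = C1 + C2*z + C3*z^2


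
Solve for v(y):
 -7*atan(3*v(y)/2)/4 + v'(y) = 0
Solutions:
 Integral(1/atan(3*_y/2), (_y, v(y))) = C1 + 7*y/4


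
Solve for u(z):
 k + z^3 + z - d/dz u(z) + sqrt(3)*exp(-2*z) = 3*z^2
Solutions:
 u(z) = C1 + k*z + z^4/4 - z^3 + z^2/2 - sqrt(3)*exp(-2*z)/2


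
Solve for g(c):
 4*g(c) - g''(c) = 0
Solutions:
 g(c) = C1*exp(-2*c) + C2*exp(2*c)


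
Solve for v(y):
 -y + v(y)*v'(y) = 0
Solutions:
 v(y) = -sqrt(C1 + y^2)
 v(y) = sqrt(C1 + y^2)


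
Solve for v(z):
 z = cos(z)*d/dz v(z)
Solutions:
 v(z) = C1 + Integral(z/cos(z), z)


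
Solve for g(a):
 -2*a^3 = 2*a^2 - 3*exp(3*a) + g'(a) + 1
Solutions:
 g(a) = C1 - a^4/2 - 2*a^3/3 - a + exp(3*a)


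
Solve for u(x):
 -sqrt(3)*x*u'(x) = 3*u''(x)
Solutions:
 u(x) = C1 + C2*erf(sqrt(2)*3^(3/4)*x/6)


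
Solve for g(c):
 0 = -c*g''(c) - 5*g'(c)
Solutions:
 g(c) = C1 + C2/c^4


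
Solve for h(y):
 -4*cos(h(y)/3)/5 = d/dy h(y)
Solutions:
 4*y/5 - 3*log(sin(h(y)/3) - 1)/2 + 3*log(sin(h(y)/3) + 1)/2 = C1


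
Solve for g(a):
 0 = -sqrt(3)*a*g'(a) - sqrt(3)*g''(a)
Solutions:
 g(a) = C1 + C2*erf(sqrt(2)*a/2)


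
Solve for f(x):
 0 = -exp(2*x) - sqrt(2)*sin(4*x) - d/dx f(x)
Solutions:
 f(x) = C1 - exp(2*x)/2 + sqrt(2)*cos(4*x)/4


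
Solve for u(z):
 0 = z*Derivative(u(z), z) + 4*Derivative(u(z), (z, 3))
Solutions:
 u(z) = C1 + Integral(C2*airyai(-2^(1/3)*z/2) + C3*airybi(-2^(1/3)*z/2), z)


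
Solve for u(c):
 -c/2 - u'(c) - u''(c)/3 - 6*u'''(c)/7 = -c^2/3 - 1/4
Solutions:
 u(c) = C1 + c^3/9 - 13*c^2/36 - 61*c/756 + (C2*sin(sqrt(1463)*c/36) + C3*cos(sqrt(1463)*c/36))*exp(-7*c/36)


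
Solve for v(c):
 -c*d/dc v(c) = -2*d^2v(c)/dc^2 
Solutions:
 v(c) = C1 + C2*erfi(c/2)


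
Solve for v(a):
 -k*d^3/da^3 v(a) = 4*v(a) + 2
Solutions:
 v(a) = C1*exp(2^(2/3)*a*(-1/k)^(1/3)) + C2*exp(2^(2/3)*a*(-1/k)^(1/3)*(-1 + sqrt(3)*I)/2) + C3*exp(-2^(2/3)*a*(-1/k)^(1/3)*(1 + sqrt(3)*I)/2) - 1/2


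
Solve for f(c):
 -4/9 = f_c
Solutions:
 f(c) = C1 - 4*c/9


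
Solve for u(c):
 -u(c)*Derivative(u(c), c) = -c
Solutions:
 u(c) = -sqrt(C1 + c^2)
 u(c) = sqrt(C1 + c^2)


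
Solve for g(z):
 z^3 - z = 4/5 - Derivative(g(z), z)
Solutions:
 g(z) = C1 - z^4/4 + z^2/2 + 4*z/5


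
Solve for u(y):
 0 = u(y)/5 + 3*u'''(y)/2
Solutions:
 u(y) = C3*exp(-15^(2/3)*2^(1/3)*y/15) + (C1*sin(2^(1/3)*3^(1/6)*5^(2/3)*y/10) + C2*cos(2^(1/3)*3^(1/6)*5^(2/3)*y/10))*exp(15^(2/3)*2^(1/3)*y/30)


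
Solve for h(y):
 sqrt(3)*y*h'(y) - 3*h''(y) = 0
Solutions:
 h(y) = C1 + C2*erfi(sqrt(2)*3^(3/4)*y/6)


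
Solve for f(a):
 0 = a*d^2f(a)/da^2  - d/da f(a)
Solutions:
 f(a) = C1 + C2*a^2


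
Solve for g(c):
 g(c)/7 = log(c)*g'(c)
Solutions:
 g(c) = C1*exp(li(c)/7)


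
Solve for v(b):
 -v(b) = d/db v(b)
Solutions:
 v(b) = C1*exp(-b)


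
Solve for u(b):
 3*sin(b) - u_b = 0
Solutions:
 u(b) = C1 - 3*cos(b)


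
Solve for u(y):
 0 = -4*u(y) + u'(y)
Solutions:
 u(y) = C1*exp(4*y)


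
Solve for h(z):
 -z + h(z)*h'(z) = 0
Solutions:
 h(z) = -sqrt(C1 + z^2)
 h(z) = sqrt(C1 + z^2)


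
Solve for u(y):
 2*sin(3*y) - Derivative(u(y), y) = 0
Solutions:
 u(y) = C1 - 2*cos(3*y)/3


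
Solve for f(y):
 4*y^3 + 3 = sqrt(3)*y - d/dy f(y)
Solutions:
 f(y) = C1 - y^4 + sqrt(3)*y^2/2 - 3*y


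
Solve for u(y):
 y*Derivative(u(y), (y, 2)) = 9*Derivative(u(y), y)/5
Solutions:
 u(y) = C1 + C2*y^(14/5)


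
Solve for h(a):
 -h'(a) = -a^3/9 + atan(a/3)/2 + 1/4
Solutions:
 h(a) = C1 + a^4/36 - a*atan(a/3)/2 - a/4 + 3*log(a^2 + 9)/4


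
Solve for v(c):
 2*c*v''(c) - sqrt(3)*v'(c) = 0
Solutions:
 v(c) = C1 + C2*c^(sqrt(3)/2 + 1)


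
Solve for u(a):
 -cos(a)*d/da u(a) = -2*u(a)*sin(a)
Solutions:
 u(a) = C1/cos(a)^2


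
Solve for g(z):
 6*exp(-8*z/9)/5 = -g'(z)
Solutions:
 g(z) = C1 + 27*exp(-8*z/9)/20


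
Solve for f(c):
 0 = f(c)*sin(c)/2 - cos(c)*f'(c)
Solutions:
 f(c) = C1/sqrt(cos(c))


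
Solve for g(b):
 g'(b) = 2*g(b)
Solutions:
 g(b) = C1*exp(2*b)


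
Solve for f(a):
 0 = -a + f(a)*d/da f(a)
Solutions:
 f(a) = -sqrt(C1 + a^2)
 f(a) = sqrt(C1 + a^2)


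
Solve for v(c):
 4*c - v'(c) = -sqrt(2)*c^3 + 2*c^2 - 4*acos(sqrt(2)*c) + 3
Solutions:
 v(c) = C1 + sqrt(2)*c^4/4 - 2*c^3/3 + 2*c^2 + 4*c*acos(sqrt(2)*c) - 3*c - 2*sqrt(2)*sqrt(1 - 2*c^2)


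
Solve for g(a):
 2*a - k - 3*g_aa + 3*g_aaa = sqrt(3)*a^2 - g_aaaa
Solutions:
 g(a) = C1 + C2*a + C3*exp(a*(-3 + sqrt(21))/2) + C4*exp(-a*(3 + sqrt(21))/2) - sqrt(3)*a^4/36 + a^3*(1 - sqrt(3))/9 + a^2*(-3*k - 8*sqrt(3) + 6)/18


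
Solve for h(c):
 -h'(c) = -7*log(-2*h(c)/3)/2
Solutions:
 -2*Integral(1/(log(-_y) - log(3) + log(2)), (_y, h(c)))/7 = C1 - c


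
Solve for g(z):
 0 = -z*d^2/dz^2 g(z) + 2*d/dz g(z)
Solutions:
 g(z) = C1 + C2*z^3


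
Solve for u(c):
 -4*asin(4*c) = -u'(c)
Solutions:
 u(c) = C1 + 4*c*asin(4*c) + sqrt(1 - 16*c^2)


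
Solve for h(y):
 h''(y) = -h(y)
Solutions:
 h(y) = C1*sin(y) + C2*cos(y)


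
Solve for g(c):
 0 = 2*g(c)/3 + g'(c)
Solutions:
 g(c) = C1*exp(-2*c/3)


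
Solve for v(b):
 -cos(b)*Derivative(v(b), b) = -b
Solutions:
 v(b) = C1 + Integral(b/cos(b), b)


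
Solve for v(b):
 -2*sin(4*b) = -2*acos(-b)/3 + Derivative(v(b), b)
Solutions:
 v(b) = C1 + 2*b*acos(-b)/3 + 2*sqrt(1 - b^2)/3 + cos(4*b)/2


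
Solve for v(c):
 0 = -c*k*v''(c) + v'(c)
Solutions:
 v(c) = C1 + c^(((re(k) + 1)*re(k) + im(k)^2)/(re(k)^2 + im(k)^2))*(C2*sin(log(c)*Abs(im(k))/(re(k)^2 + im(k)^2)) + C3*cos(log(c)*im(k)/(re(k)^2 + im(k)^2)))


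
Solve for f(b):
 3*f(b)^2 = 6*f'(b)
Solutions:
 f(b) = -2/(C1 + b)


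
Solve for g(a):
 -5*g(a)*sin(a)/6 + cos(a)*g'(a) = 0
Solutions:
 g(a) = C1/cos(a)^(5/6)


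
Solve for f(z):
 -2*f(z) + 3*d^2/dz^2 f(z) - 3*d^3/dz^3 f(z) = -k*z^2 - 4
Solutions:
 f(z) = C1*exp(z*((3*sqrt(7) + 8)^(-1/3) + 2 + (3*sqrt(7) + 8)^(1/3))/6)*sin(sqrt(3)*z*(-(3*sqrt(7) + 8)^(1/3) + (3*sqrt(7) + 8)^(-1/3))/6) + C2*exp(z*((3*sqrt(7) + 8)^(-1/3) + 2 + (3*sqrt(7) + 8)^(1/3))/6)*cos(sqrt(3)*z*(-(3*sqrt(7) + 8)^(1/3) + (3*sqrt(7) + 8)^(-1/3))/6) + C3*exp(z*(-(3*sqrt(7) + 8)^(1/3) - 1/(3*sqrt(7) + 8)^(1/3) + 1)/3) + k*z^2/2 + 3*k/2 + 2


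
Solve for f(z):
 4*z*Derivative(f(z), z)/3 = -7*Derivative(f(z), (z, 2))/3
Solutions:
 f(z) = C1 + C2*erf(sqrt(14)*z/7)


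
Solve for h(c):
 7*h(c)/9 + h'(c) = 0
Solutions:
 h(c) = C1*exp(-7*c/9)


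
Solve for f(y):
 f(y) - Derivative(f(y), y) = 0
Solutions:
 f(y) = C1*exp(y)


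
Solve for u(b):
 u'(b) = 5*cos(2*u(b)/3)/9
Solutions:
 -5*b/9 - 3*log(sin(2*u(b)/3) - 1)/4 + 3*log(sin(2*u(b)/3) + 1)/4 = C1


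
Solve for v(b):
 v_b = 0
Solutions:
 v(b) = C1


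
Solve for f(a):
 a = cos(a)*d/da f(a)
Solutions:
 f(a) = C1 + Integral(a/cos(a), a)


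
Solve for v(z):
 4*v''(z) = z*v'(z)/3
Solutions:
 v(z) = C1 + C2*erfi(sqrt(6)*z/12)


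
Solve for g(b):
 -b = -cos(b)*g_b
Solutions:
 g(b) = C1 + Integral(b/cos(b), b)


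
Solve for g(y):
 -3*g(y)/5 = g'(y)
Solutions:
 g(y) = C1*exp(-3*y/5)


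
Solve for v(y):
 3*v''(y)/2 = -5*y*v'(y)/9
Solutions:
 v(y) = C1 + C2*erf(sqrt(15)*y/9)


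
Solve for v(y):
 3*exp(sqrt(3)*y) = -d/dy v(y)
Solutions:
 v(y) = C1 - sqrt(3)*exp(sqrt(3)*y)


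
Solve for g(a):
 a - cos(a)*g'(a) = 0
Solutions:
 g(a) = C1 + Integral(a/cos(a), a)


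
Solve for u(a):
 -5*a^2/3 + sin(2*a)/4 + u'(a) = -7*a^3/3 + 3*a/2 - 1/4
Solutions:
 u(a) = C1 - 7*a^4/12 + 5*a^3/9 + 3*a^2/4 - a/4 + cos(2*a)/8


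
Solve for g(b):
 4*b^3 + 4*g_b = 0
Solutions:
 g(b) = C1 - b^4/4


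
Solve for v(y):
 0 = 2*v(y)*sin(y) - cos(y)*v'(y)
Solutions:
 v(y) = C1/cos(y)^2


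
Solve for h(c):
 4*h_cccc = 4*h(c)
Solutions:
 h(c) = C1*exp(-c) + C2*exp(c) + C3*sin(c) + C4*cos(c)


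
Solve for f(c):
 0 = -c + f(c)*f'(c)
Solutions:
 f(c) = -sqrt(C1 + c^2)
 f(c) = sqrt(C1 + c^2)


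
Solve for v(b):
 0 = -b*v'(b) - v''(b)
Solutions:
 v(b) = C1 + C2*erf(sqrt(2)*b/2)


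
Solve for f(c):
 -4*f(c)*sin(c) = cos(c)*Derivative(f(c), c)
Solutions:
 f(c) = C1*cos(c)^4


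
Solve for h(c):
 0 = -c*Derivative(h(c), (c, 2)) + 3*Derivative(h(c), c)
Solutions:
 h(c) = C1 + C2*c^4


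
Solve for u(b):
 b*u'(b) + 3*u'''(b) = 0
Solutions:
 u(b) = C1 + Integral(C2*airyai(-3^(2/3)*b/3) + C3*airybi(-3^(2/3)*b/3), b)


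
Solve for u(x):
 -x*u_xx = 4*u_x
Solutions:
 u(x) = C1 + C2/x^3


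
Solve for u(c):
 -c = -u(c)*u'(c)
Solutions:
 u(c) = -sqrt(C1 + c^2)
 u(c) = sqrt(C1 + c^2)


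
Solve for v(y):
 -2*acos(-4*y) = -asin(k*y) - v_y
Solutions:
 v(y) = C1 + 2*y*acos(-4*y) + sqrt(1 - 16*y^2)/2 - Piecewise((y*asin(k*y) + sqrt(-k^2*y^2 + 1)/k, Ne(k, 0)), (0, True))


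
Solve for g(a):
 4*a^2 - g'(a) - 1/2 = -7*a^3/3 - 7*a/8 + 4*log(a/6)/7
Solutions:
 g(a) = C1 + 7*a^4/12 + 4*a^3/3 + 7*a^2/16 - 4*a*log(a)/7 + a/14 + 4*a*log(6)/7


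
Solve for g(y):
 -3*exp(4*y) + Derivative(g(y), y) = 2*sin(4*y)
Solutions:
 g(y) = C1 + 3*exp(4*y)/4 - cos(4*y)/2


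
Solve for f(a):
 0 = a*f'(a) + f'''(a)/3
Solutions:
 f(a) = C1 + Integral(C2*airyai(-3^(1/3)*a) + C3*airybi(-3^(1/3)*a), a)


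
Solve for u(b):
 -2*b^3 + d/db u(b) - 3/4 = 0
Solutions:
 u(b) = C1 + b^4/2 + 3*b/4


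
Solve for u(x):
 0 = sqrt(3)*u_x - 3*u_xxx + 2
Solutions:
 u(x) = C1 + C2*exp(-3^(3/4)*x/3) + C3*exp(3^(3/4)*x/3) - 2*sqrt(3)*x/3


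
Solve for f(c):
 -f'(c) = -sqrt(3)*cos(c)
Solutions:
 f(c) = C1 + sqrt(3)*sin(c)


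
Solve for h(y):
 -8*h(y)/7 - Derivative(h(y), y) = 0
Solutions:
 h(y) = C1*exp(-8*y/7)


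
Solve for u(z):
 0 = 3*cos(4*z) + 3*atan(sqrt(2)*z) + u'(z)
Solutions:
 u(z) = C1 - 3*z*atan(sqrt(2)*z) + 3*sqrt(2)*log(2*z^2 + 1)/4 - 3*sin(4*z)/4


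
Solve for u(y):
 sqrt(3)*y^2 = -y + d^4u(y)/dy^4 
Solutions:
 u(y) = C1 + C2*y + C3*y^2 + C4*y^3 + sqrt(3)*y^6/360 + y^5/120


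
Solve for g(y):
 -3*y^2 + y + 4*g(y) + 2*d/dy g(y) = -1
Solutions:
 g(y) = C1*exp(-2*y) + 3*y^2/4 - y + 1/4


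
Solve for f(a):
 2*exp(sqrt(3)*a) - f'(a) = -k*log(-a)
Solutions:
 f(a) = C1 + a*k*log(-a) - a*k + 2*sqrt(3)*exp(sqrt(3)*a)/3


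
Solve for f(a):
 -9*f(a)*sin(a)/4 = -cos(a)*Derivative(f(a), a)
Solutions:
 f(a) = C1/cos(a)^(9/4)


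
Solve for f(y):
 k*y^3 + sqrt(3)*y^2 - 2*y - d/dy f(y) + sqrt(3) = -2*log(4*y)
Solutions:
 f(y) = C1 + k*y^4/4 + sqrt(3)*y^3/3 - y^2 + 2*y*log(y) - 2*y + sqrt(3)*y + y*log(16)


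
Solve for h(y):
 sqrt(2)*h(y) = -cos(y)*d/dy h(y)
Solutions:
 h(y) = C1*(sin(y) - 1)^(sqrt(2)/2)/(sin(y) + 1)^(sqrt(2)/2)


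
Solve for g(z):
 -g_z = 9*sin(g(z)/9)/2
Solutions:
 9*z/2 + 9*log(cos(g(z)/9) - 1)/2 - 9*log(cos(g(z)/9) + 1)/2 = C1


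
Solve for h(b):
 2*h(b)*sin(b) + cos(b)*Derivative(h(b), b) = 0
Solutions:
 h(b) = C1*cos(b)^2


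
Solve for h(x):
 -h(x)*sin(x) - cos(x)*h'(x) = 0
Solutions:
 h(x) = C1*cos(x)


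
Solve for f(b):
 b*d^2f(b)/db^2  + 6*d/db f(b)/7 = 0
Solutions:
 f(b) = C1 + C2*b^(1/7)


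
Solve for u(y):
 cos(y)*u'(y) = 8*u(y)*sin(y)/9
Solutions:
 u(y) = C1/cos(y)^(8/9)


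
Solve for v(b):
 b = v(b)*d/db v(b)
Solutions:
 v(b) = -sqrt(C1 + b^2)
 v(b) = sqrt(C1 + b^2)


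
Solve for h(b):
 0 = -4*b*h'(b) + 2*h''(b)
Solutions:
 h(b) = C1 + C2*erfi(b)


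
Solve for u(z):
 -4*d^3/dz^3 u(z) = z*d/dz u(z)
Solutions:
 u(z) = C1 + Integral(C2*airyai(-2^(1/3)*z/2) + C3*airybi(-2^(1/3)*z/2), z)


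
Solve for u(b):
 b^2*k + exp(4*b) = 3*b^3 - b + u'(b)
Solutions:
 u(b) = C1 - 3*b^4/4 + b^3*k/3 + b^2/2 + exp(4*b)/4


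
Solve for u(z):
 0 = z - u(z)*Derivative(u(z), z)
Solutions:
 u(z) = -sqrt(C1 + z^2)
 u(z) = sqrt(C1 + z^2)


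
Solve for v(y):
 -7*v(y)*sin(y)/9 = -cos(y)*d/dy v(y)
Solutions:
 v(y) = C1/cos(y)^(7/9)


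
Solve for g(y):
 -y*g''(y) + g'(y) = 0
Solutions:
 g(y) = C1 + C2*y^2


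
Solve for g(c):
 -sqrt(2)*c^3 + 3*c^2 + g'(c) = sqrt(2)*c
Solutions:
 g(c) = C1 + sqrt(2)*c^4/4 - c^3 + sqrt(2)*c^2/2


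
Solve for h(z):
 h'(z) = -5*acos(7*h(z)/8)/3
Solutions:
 Integral(1/acos(7*_y/8), (_y, h(z))) = C1 - 5*z/3


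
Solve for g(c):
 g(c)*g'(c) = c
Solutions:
 g(c) = -sqrt(C1 + c^2)
 g(c) = sqrt(C1 + c^2)


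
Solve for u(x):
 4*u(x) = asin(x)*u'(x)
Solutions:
 u(x) = C1*exp(4*Integral(1/asin(x), x))


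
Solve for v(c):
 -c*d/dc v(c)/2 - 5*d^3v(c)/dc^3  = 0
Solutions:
 v(c) = C1 + Integral(C2*airyai(-10^(2/3)*c/10) + C3*airybi(-10^(2/3)*c/10), c)


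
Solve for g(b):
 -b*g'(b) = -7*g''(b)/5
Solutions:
 g(b) = C1 + C2*erfi(sqrt(70)*b/14)


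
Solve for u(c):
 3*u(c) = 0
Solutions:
 u(c) = 0


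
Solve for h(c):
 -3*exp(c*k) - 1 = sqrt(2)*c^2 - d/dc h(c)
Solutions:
 h(c) = C1 + sqrt(2)*c^3/3 + c + 3*exp(c*k)/k


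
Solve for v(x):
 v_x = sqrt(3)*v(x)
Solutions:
 v(x) = C1*exp(sqrt(3)*x)


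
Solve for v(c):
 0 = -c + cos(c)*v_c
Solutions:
 v(c) = C1 + Integral(c/cos(c), c)


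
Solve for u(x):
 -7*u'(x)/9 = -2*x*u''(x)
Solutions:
 u(x) = C1 + C2*x^(25/18)


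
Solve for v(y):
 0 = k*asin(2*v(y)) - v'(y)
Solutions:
 Integral(1/asin(2*_y), (_y, v(y))) = C1 + k*y


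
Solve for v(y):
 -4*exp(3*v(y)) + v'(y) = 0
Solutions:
 v(y) = log(-1/(C1 + 12*y))/3
 v(y) = log((-1/(C1 + 4*y))^(1/3)*(-3^(2/3) - 3*3^(1/6)*I)/6)
 v(y) = log((-1/(C1 + 4*y))^(1/3)*(-3^(2/3) + 3*3^(1/6)*I)/6)


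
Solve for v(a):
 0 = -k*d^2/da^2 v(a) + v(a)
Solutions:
 v(a) = C1*exp(-a*sqrt(1/k)) + C2*exp(a*sqrt(1/k))


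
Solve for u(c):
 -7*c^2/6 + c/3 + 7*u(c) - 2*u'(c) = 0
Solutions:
 u(c) = C1*exp(7*c/2) + c^2/6 + c/21 + 2/147


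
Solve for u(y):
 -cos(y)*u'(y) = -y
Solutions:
 u(y) = C1 + Integral(y/cos(y), y)


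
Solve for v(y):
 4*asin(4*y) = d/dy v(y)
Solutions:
 v(y) = C1 + 4*y*asin(4*y) + sqrt(1 - 16*y^2)


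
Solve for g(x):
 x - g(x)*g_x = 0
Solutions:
 g(x) = -sqrt(C1 + x^2)
 g(x) = sqrt(C1 + x^2)


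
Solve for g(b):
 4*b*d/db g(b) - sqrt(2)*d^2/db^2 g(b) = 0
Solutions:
 g(b) = C1 + C2*erfi(2^(1/4)*b)


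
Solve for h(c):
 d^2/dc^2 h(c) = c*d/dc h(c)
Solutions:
 h(c) = C1 + C2*erfi(sqrt(2)*c/2)


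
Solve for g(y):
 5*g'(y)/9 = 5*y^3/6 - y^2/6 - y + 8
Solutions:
 g(y) = C1 + 3*y^4/8 - y^3/10 - 9*y^2/10 + 72*y/5


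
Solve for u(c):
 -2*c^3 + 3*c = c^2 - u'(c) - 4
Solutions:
 u(c) = C1 + c^4/2 + c^3/3 - 3*c^2/2 - 4*c


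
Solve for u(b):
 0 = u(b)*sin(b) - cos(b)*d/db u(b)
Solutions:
 u(b) = C1/cos(b)


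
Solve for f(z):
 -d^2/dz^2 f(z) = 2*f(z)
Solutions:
 f(z) = C1*sin(sqrt(2)*z) + C2*cos(sqrt(2)*z)


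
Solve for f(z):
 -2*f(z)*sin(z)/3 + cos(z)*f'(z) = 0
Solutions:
 f(z) = C1/cos(z)^(2/3)


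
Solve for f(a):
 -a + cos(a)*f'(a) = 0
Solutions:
 f(a) = C1 + Integral(a/cos(a), a)


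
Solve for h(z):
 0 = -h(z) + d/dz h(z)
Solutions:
 h(z) = C1*exp(z)


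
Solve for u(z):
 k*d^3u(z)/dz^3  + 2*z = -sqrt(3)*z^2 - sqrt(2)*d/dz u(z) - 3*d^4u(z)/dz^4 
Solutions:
 u(z) = C1 + C2*exp(-z*(2*2^(1/3)*k^2/(2*k^3 + sqrt(-4*k^6 + (2*k^3 + 243*sqrt(2))^2) + 243*sqrt(2))^(1/3) + 2*k + 2^(2/3)*(2*k^3 + sqrt(-4*k^6 + (2*k^3 + 243*sqrt(2))^2) + 243*sqrt(2))^(1/3))/18) + C3*exp(z*(-8*2^(1/3)*k^2/((-1 + sqrt(3)*I)*(2*k^3 + sqrt(-4*k^6 + (2*k^3 + 243*sqrt(2))^2) + 243*sqrt(2))^(1/3)) - 4*k + 2^(2/3)*(2*k^3 + sqrt(-4*k^6 + (2*k^3 + 243*sqrt(2))^2) + 243*sqrt(2))^(1/3) - 2^(2/3)*sqrt(3)*I*(2*k^3 + sqrt(-4*k^6 + (2*k^3 + 243*sqrt(2))^2) + 243*sqrt(2))^(1/3))/36) + C4*exp(z*(8*2^(1/3)*k^2/((1 + sqrt(3)*I)*(2*k^3 + sqrt(-4*k^6 + (2*k^3 + 243*sqrt(2))^2) + 243*sqrt(2))^(1/3)) - 4*k + 2^(2/3)*(2*k^3 + sqrt(-4*k^6 + (2*k^3 + 243*sqrt(2))^2) + 243*sqrt(2))^(1/3) + 2^(2/3)*sqrt(3)*I*(2*k^3 + sqrt(-4*k^6 + (2*k^3 + 243*sqrt(2))^2) + 243*sqrt(2))^(1/3))/36) + sqrt(3)*k*z - sqrt(6)*z^3/6 - sqrt(2)*z^2/2


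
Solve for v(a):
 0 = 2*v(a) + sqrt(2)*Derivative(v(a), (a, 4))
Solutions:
 v(a) = (C1*sin(2^(5/8)*a/2) + C2*cos(2^(5/8)*a/2))*exp(-2^(5/8)*a/2) + (C3*sin(2^(5/8)*a/2) + C4*cos(2^(5/8)*a/2))*exp(2^(5/8)*a/2)


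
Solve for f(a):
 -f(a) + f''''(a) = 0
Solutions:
 f(a) = C1*exp(-a) + C2*exp(a) + C3*sin(a) + C4*cos(a)


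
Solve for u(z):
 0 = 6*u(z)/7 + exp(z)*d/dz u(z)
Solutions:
 u(z) = C1*exp(6*exp(-z)/7)


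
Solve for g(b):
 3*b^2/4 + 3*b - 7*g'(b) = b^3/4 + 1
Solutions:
 g(b) = C1 - b^4/112 + b^3/28 + 3*b^2/14 - b/7


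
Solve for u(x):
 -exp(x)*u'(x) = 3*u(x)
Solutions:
 u(x) = C1*exp(3*exp(-x))


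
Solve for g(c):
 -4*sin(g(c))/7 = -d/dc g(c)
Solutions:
 -4*c/7 + log(cos(g(c)) - 1)/2 - log(cos(g(c)) + 1)/2 = C1


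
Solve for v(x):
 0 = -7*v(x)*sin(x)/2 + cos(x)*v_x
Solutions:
 v(x) = C1/cos(x)^(7/2)


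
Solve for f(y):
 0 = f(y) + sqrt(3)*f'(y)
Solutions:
 f(y) = C1*exp(-sqrt(3)*y/3)


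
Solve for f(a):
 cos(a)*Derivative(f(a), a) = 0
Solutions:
 f(a) = C1


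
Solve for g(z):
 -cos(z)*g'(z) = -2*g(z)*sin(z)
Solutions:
 g(z) = C1/cos(z)^2


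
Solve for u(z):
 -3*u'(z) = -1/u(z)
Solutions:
 u(z) = -sqrt(C1 + 6*z)/3
 u(z) = sqrt(C1 + 6*z)/3


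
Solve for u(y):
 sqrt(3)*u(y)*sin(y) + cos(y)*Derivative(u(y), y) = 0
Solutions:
 u(y) = C1*cos(y)^(sqrt(3))


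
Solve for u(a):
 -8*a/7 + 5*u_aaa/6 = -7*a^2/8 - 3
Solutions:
 u(a) = C1 + C2*a + C3*a^2 - 7*a^5/400 + 2*a^4/35 - 3*a^3/5


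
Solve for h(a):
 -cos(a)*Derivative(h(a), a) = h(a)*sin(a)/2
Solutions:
 h(a) = C1*sqrt(cos(a))


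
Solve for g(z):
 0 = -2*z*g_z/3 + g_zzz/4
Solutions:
 g(z) = C1 + Integral(C2*airyai(2*3^(2/3)*z/3) + C3*airybi(2*3^(2/3)*z/3), z)


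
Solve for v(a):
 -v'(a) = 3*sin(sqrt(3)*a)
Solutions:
 v(a) = C1 + sqrt(3)*cos(sqrt(3)*a)


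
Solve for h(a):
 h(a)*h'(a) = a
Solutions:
 h(a) = -sqrt(C1 + a^2)
 h(a) = sqrt(C1 + a^2)


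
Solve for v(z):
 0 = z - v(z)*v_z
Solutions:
 v(z) = -sqrt(C1 + z^2)
 v(z) = sqrt(C1 + z^2)


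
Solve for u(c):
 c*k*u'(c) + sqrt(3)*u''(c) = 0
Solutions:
 u(c) = Piecewise((-sqrt(2)*3^(1/4)*sqrt(pi)*C1*erf(sqrt(2)*3^(3/4)*c*sqrt(k)/6)/(2*sqrt(k)) - C2, (k > 0) | (k < 0)), (-C1*c - C2, True))


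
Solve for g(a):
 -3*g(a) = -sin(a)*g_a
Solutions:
 g(a) = C1*(cos(a) - 1)^(3/2)/(cos(a) + 1)^(3/2)


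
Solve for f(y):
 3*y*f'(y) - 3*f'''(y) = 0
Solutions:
 f(y) = C1 + Integral(C2*airyai(y) + C3*airybi(y), y)


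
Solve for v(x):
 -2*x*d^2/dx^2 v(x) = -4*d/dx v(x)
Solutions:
 v(x) = C1 + C2*x^3


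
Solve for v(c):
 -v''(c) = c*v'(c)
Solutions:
 v(c) = C1 + C2*erf(sqrt(2)*c/2)


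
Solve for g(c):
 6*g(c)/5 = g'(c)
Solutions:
 g(c) = C1*exp(6*c/5)


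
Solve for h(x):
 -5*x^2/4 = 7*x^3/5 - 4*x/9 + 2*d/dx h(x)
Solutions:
 h(x) = C1 - 7*x^4/40 - 5*x^3/24 + x^2/9


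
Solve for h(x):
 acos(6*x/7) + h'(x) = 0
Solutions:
 h(x) = C1 - x*acos(6*x/7) + sqrt(49 - 36*x^2)/6


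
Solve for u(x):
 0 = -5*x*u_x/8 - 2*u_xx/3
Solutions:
 u(x) = C1 + C2*erf(sqrt(30)*x/8)
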